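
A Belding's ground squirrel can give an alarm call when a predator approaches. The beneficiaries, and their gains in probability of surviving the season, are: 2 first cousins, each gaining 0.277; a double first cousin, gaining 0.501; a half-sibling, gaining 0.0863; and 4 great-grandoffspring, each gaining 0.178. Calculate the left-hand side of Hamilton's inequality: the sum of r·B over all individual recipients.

r to a first cousin = 0.125 (first cousins share one grandparent pair — two paths of length 4: r = 2·(1/2)^4 = 1/8).
r to a double first cousin = 1/4 (double first cousins share both grandparent pairs — four paths of length 4: r = 4·(1/2)^4 = 1/4).
r to a half-sibling = 1/4 (half-sibs share one parent — one path of length 2: r = (1/2)^2 = 1/4).
r to a great-grandoffspring = 0.125 (three parent–offspring links: r = (1/2)^3 = 1/8).
Summing one r·B term per recipient: 2·0.125·0.277 + 1·0.25·0.501 + 1·0.25·0.0863 + 4·0.125·0.178 = 0.305075.

0.305075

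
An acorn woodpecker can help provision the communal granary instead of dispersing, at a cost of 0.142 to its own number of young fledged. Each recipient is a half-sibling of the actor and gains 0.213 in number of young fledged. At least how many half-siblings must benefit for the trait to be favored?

r to a half-sibling = 1/4 (half-sibs share one parent — one path of length 2: r = (1/2)^2 = 1/4).
Hamilton's rule: n·r·B > C  ⇒  n > C/(r·B) = 0.142/(0.25·0.213) = 2.667.
The smallest integer exceeding 2.667 is 3.

3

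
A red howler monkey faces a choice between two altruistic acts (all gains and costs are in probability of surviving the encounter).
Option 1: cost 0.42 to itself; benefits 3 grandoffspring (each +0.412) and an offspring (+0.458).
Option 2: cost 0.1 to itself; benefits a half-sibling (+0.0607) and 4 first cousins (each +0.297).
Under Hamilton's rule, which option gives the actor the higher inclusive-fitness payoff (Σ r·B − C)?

Option 1

Option 1: r to a grandoffspring = 0.25.
Option 1: r to an offspring = 0.5.
Option 1: Σ r·B − C = (3·0.25·0.412 + 1·0.5·0.458) − 0.42 = 0.118.
Option 2: r to a half-sibling = 0.25.
Option 2: r to a first cousin = 0.125.
Option 2: Σ r·B − C = (1·0.25·0.0607 + 4·0.125·0.297) − 0.1 = 0.063675.
Option 1 has the higher net inclusive-fitness payoff.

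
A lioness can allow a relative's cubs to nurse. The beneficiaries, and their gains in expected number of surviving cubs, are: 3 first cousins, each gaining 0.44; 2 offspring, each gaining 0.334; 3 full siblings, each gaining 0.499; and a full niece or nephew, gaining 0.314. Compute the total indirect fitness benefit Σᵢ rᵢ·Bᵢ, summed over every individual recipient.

1.326

r to a first cousin = 0.125 (first cousins share one grandparent pair — two paths of length 4: r = 2·(1/2)^4 = 1/8).
r to an offspring = 1/2 (one parent–offspring link: r = (1/2)^1 = 1/2).
r to a full sibling = 0.5 (full sibs share both parents — two paths of length 2: r = 2·(1/2)^2 = 1/2).
r to a full niece or nephew = 0.25 (full aunt/uncle↔niece/nephew: two paths of length 3 through the shared grandparent pair: r = 2·(1/2)^3 = 1/4).
Summing one r·B term per recipient: 3·0.125·0.44 + 2·0.5·0.334 + 3·0.5·0.499 + 1·0.25·0.314 = 1.326.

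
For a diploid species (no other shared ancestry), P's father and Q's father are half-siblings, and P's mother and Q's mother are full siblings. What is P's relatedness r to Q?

Independent pedigree routes through distinct common ancestors add.
P and Q are related in two ways: half first cousins through their fathers (r = 1/16) and first cousins through their mothers (r = 1/8).
r = 1/16 + 1/8 = 3/16 = 0.1875.

0.1875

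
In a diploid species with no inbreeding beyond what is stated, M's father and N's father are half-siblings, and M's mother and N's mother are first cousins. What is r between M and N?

0.09375

Wright's path rule: contributions from independent ancestry routes add.
M and N are related in two ways: half first cousins through their fathers (r = 1/16) and second cousins through their mothers (r = 1/32).
r = 1/16 + 1/32 = 3/32 = 0.09375.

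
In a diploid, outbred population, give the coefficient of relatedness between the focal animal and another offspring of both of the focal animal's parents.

0.5

Each parent–offspring link contributes a factor of 1/2, and independent paths through distinct common ancestors add.
Full sibs share both parents — two paths of length 2: r = 2·(1/2)^2 = 1/2.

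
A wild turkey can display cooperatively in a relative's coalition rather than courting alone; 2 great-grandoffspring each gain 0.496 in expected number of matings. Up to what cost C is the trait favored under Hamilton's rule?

r to a great-grandoffspring = 1/8 (three parent–offspring links: r = (1/2)^3 = 1/8).
Hamilton's rule: n·r·B > C, so the trait is favored while C < n·r·B = 2·0.125·0.496 = 0.124.

0.124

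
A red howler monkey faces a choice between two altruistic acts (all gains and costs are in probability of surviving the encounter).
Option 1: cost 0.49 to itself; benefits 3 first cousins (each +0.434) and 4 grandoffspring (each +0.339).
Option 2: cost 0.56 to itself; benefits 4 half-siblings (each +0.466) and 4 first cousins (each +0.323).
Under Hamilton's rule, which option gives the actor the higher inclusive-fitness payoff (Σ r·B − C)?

Option 2

Option 1: r to a first cousin = 0.125.
Option 1: r to a grandoffspring = 0.25.
Option 1: Σ r·B − C = (3·0.125·0.434 + 4·0.25·0.339) − 0.49 = 0.01175.
Option 2: r to a half-sibling = 0.25.
Option 2: r to a first cousin = 0.125.
Option 2: Σ r·B − C = (4·0.25·0.466 + 4·0.125·0.323) − 0.56 = 0.0675.
Option 2 has the higher net inclusive-fitness payoff.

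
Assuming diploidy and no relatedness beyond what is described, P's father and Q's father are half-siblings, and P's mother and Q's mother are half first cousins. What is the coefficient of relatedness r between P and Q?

Wright's path rule: contributions from independent ancestry routes add.
P and Q are related in two ways: half first cousins through their fathers (r = 1/16) and half second cousins through their mothers (r = 1/64).
r = 1/16 + 1/64 = 0.078125.

0.078125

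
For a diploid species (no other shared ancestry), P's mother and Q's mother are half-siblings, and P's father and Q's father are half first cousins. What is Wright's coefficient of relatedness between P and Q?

Wright's path rule: contributions from independent ancestry routes add.
P and Q are related in two ways: half first cousins through their mothers (r = 1/16) and half second cousins through their fathers (r = 1/64).
r = 1/16 + 1/64 = 5/64 = 0.078125.

0.078125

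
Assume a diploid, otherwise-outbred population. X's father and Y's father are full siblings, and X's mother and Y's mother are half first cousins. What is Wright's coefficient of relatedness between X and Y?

0.140625

Independent pedigree routes through distinct common ancestors add.
X and Y are related in two ways: first cousins through their fathers (r = 1/8) and half second cousins through their mothers (r = 1/64).
r = 1/8 + 1/64 = 9/64 = 0.140625.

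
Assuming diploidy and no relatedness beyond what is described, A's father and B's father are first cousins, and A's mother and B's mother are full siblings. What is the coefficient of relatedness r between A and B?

With two independent routes of shared ancestry, r is the sum of the two contributions.
A and B are related in two ways: second cousins through their fathers (r = 1/32) and first cousins through their mothers (r = 1/8).
r = 1/32 + 1/8 = 0.15625.

0.15625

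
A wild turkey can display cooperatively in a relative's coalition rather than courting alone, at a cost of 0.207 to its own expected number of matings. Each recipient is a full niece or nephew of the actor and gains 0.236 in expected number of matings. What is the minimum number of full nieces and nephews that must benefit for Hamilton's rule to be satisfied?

r to a full niece or nephew = 1/4 (full aunt/uncle↔niece/nephew: two paths of length 3 through the shared grandparent pair: r = 2·(1/2)^3 = 1/4).
Hamilton's rule: n·r·B > C  ⇒  n > C/(r·B) = 0.207/(0.25·0.236) = 3.508.
The smallest integer exceeding 3.508 is 4.

4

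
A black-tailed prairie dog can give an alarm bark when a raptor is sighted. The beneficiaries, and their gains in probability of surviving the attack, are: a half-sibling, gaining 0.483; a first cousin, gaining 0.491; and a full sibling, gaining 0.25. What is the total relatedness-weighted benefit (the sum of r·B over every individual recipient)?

r to a half-sibling = 0.25 (half-sibs share one parent — one path of length 2: r = (1/2)^2 = 1/4).
r to a first cousin = 1/8 (first cousins share one grandparent pair — two paths of length 4: r = 2·(1/2)^4 = 1/8).
r to a full sibling = 1/2 (full sibs share both parents — two paths of length 2: r = 2·(1/2)^2 = 1/2).
Summing one r·B term per recipient: 1·0.25·0.483 + 1·0.125·0.491 + 1·0.5·0.25 = 0.307125.

0.307125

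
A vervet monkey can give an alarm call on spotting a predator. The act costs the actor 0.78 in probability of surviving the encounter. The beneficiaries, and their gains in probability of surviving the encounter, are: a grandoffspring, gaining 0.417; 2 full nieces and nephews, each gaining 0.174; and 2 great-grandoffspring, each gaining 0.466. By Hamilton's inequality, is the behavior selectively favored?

No

Hamilton's rule: the trait is favored when the sum of r·B over every recipient exceeds the actor's cost C.
r to a grandoffspring = 0.25 (two parent–offspring links: r = (1/2)^2 = 1/4).
r to a full niece or nephew = 1/4 (full aunt/uncle↔niece/nephew: two paths of length 3 through the shared grandparent pair: r = 2·(1/2)^3 = 1/4).
r to a great-grandoffspring = 1/8 (three parent–offspring links: r = (1/2)^3 = 1/8).
Summing one r·B term per recipient: 1·0.25·0.417 + 2·0.25·0.174 + 2·0.125·0.466 = 0.30775.
0.30775 < 0.78: the indirect benefit is less than the cost.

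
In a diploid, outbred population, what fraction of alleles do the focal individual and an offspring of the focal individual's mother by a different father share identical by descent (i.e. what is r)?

0.25

Each parent–offspring link contributes a factor of 1/2, and independent paths through distinct common ancestors add.
Half-sibs share one parent — one path of length 2: r = (1/2)^2 = 1/4.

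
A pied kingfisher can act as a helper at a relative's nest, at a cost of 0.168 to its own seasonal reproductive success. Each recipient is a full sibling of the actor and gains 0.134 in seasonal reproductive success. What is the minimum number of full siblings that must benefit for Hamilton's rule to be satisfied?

r to a full sibling = 1/2 (full sibs share both parents — two paths of length 2: r = 2·(1/2)^2 = 1/2).
Hamilton's rule: n·r·B > C  ⇒  n > C/(r·B) = 0.168/(0.5·0.134) = 2.507.
The smallest integer exceeding 2.507 is 3.

3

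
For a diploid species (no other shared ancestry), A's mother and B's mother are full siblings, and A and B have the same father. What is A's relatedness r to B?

0.375

Independent pedigree routes through distinct common ancestors add.
A and B are related in two ways: first cousins through their mothers (r = 1/8) and half-sibs through their shared father (r = 1/4).
r = 1/8 + 1/4 = 0.375.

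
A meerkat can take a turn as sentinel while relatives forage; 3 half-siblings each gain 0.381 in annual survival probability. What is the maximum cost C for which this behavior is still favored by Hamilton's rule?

0.28575

r to a half-sibling = 1/4 (half-sibs share one parent — one path of length 2: r = (1/2)^2 = 1/4).
Hamilton's rule: n·r·B > C, so the trait is favored while C < n·r·B = 3·0.25·0.381 = 0.28575.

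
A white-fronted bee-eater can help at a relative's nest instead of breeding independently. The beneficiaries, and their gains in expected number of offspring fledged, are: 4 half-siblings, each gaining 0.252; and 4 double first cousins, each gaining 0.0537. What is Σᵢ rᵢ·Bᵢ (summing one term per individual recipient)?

0.3057

r to a half-sibling = 1/4 (half-sibs share one parent — one path of length 2: r = (1/2)^2 = 1/4).
r to a double first cousin = 1/4 (double first cousins share both grandparent pairs — four paths of length 4: r = 4·(1/2)^4 = 1/4).
Summing one r·B term per recipient: 4·0.25·0.252 + 4·0.25·0.0537 = 0.3057.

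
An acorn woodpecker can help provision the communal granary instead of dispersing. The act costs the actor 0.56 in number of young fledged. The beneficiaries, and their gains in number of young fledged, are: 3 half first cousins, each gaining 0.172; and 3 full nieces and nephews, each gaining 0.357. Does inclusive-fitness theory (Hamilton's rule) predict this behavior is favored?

No

Hamilton's rule: the trait is favored when the sum of r·B over every recipient exceeds the actor's cost C.
r to a half first cousin = 1/16 (half first cousins share one grandparent — one path of length 4: r = (1/2)^4 = 1/16).
r to a full niece or nephew = 0.25 (full aunt/uncle↔niece/nephew: two paths of length 3 through the shared grandparent pair: r = 2·(1/2)^3 = 1/4).
Summing one r·B term per recipient: 3·0.0625·0.172 + 3·0.25·0.357 = 0.3.
0.3 < 0.56: the indirect benefit is less than the cost.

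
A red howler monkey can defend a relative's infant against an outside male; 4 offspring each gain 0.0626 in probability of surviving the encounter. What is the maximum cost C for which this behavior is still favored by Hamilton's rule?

r to an offspring = 1/2 (one parent–offspring link: r = (1/2)^1 = 1/2).
Hamilton's rule: n·r·B > C, so the trait is favored while C < n·r·B = 4·0.5·0.0626 = 0.1252.

0.1252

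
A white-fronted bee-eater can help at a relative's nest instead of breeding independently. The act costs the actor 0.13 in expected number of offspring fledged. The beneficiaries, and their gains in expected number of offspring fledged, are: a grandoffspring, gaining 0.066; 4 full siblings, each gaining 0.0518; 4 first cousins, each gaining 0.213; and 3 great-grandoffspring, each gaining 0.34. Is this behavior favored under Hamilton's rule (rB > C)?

Hamilton's rule: the trait is favored when the sum of r·B over every recipient exceeds the actor's cost C.
r to a grandoffspring = 1/4 (two parent–offspring links: r = (1/2)^2 = 1/4).
r to a full sibling = 0.5 (full sibs share both parents — two paths of length 2: r = 2·(1/2)^2 = 1/2).
r to a first cousin = 0.125 (first cousins share one grandparent pair — two paths of length 4: r = 2·(1/2)^4 = 1/8).
r to a great-grandoffspring = 1/8 (three parent–offspring links: r = (1/2)^3 = 1/8).
Summing one r·B term per recipient: 1·0.25·0.066 + 4·0.5·0.0518 + 4·0.125·0.213 + 3·0.125·0.34 = 0.3541.
0.3541 > 0.13: the indirect benefit exceeds the cost.

Yes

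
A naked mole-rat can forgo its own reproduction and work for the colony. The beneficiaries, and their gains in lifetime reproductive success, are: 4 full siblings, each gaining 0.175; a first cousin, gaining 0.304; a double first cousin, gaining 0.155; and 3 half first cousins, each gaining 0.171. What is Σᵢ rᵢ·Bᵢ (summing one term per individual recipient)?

r to a full sibling = 1/2 (full sibs share both parents — two paths of length 2: r = 2·(1/2)^2 = 1/2).
r to a first cousin = 0.125 (first cousins share one grandparent pair — two paths of length 4: r = 2·(1/2)^4 = 1/8).
r to a double first cousin = 0.25 (double first cousins share both grandparent pairs — four paths of length 4: r = 4·(1/2)^4 = 1/4).
r to a half first cousin = 1/16 (half first cousins share one grandparent — one path of length 4: r = (1/2)^4 = 1/16).
Summing one r·B term per recipient: 4·0.5·0.175 + 1·0.125·0.304 + 1·0.25·0.155 + 3·0.0625·0.171 = 0.4588125.

0.4588125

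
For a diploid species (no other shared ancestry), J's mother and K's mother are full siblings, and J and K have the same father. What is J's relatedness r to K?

With two independent routes of shared ancestry, r is the sum of the two contributions.
J and K are related in two ways: first cousins through their mothers (r = 1/8) and half-sibs through their shared father (r = 1/4).
r = 1/8 + 1/4 = 0.375.

0.375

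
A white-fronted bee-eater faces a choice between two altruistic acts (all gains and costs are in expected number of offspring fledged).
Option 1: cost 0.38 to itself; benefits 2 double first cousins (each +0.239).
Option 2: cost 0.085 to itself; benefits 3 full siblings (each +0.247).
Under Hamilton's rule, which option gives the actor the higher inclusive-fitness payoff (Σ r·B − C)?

Option 2

Option 1: r to a double first cousin = 0.25.
Option 1: Σ r·B − C = (2·0.25·0.239) − 0.38 = -0.2605.
Option 2: r to a full sibling = 0.5.
Option 2: Σ r·B − C = (3·0.5·0.247) − 0.085 = 0.2855.
Option 2 has the higher net inclusive-fitness payoff.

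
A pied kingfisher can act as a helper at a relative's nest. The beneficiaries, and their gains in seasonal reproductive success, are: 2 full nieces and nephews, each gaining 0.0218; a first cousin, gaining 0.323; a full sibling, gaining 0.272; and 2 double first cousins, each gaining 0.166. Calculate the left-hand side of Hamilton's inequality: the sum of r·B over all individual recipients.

0.270275

r to a full niece or nephew = 0.25 (full aunt/uncle↔niece/nephew: two paths of length 3 through the shared grandparent pair: r = 2·(1/2)^3 = 1/4).
r to a first cousin = 0.125 (first cousins share one grandparent pair — two paths of length 4: r = 2·(1/2)^4 = 1/8).
r to a full sibling = 1/2 (full sibs share both parents — two paths of length 2: r = 2·(1/2)^2 = 1/2).
r to a double first cousin = 1/4 (double first cousins share both grandparent pairs — four paths of length 4: r = 4·(1/2)^4 = 1/4).
Summing one r·B term per recipient: 2·0.25·0.0218 + 1·0.125·0.323 + 1·0.5·0.272 + 2·0.25·0.166 = 0.270275.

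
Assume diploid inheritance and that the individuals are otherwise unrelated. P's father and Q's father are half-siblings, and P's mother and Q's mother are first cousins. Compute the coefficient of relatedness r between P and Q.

0.09375

Relatedness sums over independent paths through distinct common ancestors.
P and Q are related in two ways: half first cousins through their fathers (r = 1/16) and second cousins through their mothers (r = 1/32).
r = 1/16 + 1/32 = 0.09375.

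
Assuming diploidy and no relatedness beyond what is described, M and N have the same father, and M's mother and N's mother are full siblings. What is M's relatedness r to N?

0.375

Wright's path rule: contributions from independent ancestry routes add.
M and N are related in two ways: half-sibs through their shared father (r = 1/4) and first cousins through their mothers (r = 1/8).
r = 1/4 + 1/8 = 3/8 = 0.375.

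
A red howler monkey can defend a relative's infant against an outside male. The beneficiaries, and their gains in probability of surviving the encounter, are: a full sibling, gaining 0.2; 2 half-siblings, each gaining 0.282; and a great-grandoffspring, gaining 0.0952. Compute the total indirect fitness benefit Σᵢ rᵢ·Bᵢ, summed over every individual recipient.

r to a full sibling = 1/2 (full sibs share both parents — two paths of length 2: r = 2·(1/2)^2 = 1/2).
r to a half-sibling = 0.25 (half-sibs share one parent — one path of length 2: r = (1/2)^2 = 1/4).
r to a great-grandoffspring = 1/8 (three parent–offspring links: r = (1/2)^3 = 1/8).
Summing one r·B term per recipient: 1·0.5·0.2 + 2·0.25·0.282 + 1·0.125·0.0952 = 0.2529.

0.2529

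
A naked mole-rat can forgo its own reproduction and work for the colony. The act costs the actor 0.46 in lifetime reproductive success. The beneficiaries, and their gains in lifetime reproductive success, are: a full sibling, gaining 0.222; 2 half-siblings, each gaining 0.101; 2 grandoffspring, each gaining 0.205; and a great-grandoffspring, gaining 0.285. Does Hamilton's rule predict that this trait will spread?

Hamilton's rule: the trait is favored when the sum of r·B over every recipient exceeds the actor's cost C.
r to a full sibling = 0.5 (full sibs share both parents — two paths of length 2: r = 2·(1/2)^2 = 1/2).
r to a half-sibling = 0.25 (half-sibs share one parent — one path of length 2: r = (1/2)^2 = 1/4).
r to a grandoffspring = 0.25 (two parent–offspring links: r = (1/2)^2 = 1/4).
r to a great-grandoffspring = 0.125 (three parent–offspring links: r = (1/2)^3 = 1/8).
Summing one r·B term per recipient: 1·0.5·0.222 + 2·0.25·0.101 + 2·0.25·0.205 + 1·0.125·0.285 = 0.299625.
0.299625 < 0.46: the indirect benefit is less than the cost.

No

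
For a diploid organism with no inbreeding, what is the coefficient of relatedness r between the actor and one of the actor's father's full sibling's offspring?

0.125

Each parent–offspring link contributes a factor of 1/2, and independent paths through distinct common ancestors add.
First cousins share one grandparent pair — two paths of length 4: r = 2·(1/2)^4 = 1/8.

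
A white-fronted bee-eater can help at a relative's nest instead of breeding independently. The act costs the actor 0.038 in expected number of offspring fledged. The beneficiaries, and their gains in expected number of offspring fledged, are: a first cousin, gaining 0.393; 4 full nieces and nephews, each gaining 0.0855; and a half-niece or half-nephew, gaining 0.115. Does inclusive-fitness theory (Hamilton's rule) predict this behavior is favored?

Hamilton's rule: the trait is favored when the sum of r·B over every recipient exceeds the actor's cost C.
r to a first cousin = 0.125 (first cousins share one grandparent pair — two paths of length 4: r = 2·(1/2)^4 = 1/8).
r to a full niece or nephew = 1/4 (full aunt/uncle↔niece/nephew: two paths of length 3 through the shared grandparent pair: r = 2·(1/2)^3 = 1/4).
r to a half-niece or half-nephew = 0.125 (half-aunt/uncle↔niece/nephew: one path of length 3: r = (1/2)^3 = 1/8).
Summing one r·B term per recipient: 1·0.125·0.393 + 4·0.25·0.0855 + 1·0.125·0.115 = 0.149.
0.149 > 0.038: the indirect benefit exceeds the cost.

Yes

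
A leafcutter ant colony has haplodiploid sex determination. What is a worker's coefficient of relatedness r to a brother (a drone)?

Her haploid brother carries none of their father's genes and a random half of their mother's genome; that half matches the maternal half of her own genome with probability 1/2: r = 1/2 · 1/2 = 1/4.

0.25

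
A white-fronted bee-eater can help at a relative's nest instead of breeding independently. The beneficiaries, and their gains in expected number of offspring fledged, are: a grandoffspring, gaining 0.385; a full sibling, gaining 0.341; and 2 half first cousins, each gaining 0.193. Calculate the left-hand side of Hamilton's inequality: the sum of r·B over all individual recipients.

r to a grandoffspring = 0.25 (two parent–offspring links: r = (1/2)^2 = 1/4).
r to a full sibling = 0.5 (full sibs share both parents — two paths of length 2: r = 2·(1/2)^2 = 1/2).
r to a half first cousin = 1/16 (half first cousins share one grandparent — one path of length 4: r = (1/2)^4 = 1/16).
Summing one r·B term per recipient: 1·0.25·0.385 + 1·0.5·0.341 + 2·0.0625·0.193 = 0.290875.

0.290875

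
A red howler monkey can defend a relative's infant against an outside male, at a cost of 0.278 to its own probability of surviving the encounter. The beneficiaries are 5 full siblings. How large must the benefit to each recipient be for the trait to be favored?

r to a full sibling = 1/2 (full sibs share both parents — two paths of length 2: r = 2·(1/2)^2 = 1/2).
Hamilton's rule with n recipients of equal r: n·r·B > C, so B > C/(n·r) = 0.278/(5·0.5) = 0.1112.

0.1112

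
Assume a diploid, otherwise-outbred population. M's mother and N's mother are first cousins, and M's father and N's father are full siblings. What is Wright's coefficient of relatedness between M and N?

Relatedness sums over independent paths through distinct common ancestors.
M and N are related in two ways: second cousins through their mothers (r = 1/32) and first cousins through their fathers (r = 1/8).
r = 1/32 + 1/8 = 5/32 = 0.15625.

0.15625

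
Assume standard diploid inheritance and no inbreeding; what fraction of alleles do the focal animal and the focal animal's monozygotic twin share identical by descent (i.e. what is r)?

1

Each parent–offspring link contributes a factor of 1/2, and independent paths through distinct common ancestors add.
Monozygotic twins share every allele identical by descent: r = 1.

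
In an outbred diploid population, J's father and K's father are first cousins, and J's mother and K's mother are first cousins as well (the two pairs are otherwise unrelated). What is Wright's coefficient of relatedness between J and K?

With two independent routes of shared ancestry, r is the sum of the two contributions.
J and K are related in two ways: second cousins through their fathers (r = 1/32) and second cousins through their mothers (r = 1/32).
r = 1/32 + 1/32 = 1/16 = 0.0625.

0.0625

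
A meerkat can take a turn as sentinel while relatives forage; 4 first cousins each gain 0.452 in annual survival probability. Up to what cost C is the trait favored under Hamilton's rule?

r to a first cousin = 1/8 (first cousins share one grandparent pair — two paths of length 4: r = 2·(1/2)^4 = 1/8).
Hamilton's rule: n·r·B > C, so the trait is favored while C < n·r·B = 4·0.125·0.452 = 0.226.

0.226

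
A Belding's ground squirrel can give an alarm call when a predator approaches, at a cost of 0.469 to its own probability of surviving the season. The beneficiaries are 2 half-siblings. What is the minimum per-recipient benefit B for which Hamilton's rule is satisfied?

0.938

r to a half-sibling = 0.25 (half-sibs share one parent — one path of length 2: r = (1/2)^2 = 1/4).
Hamilton's rule with n recipients of equal r: n·r·B > C, so B > C/(n·r) = 0.469/(2·0.25) = 0.938.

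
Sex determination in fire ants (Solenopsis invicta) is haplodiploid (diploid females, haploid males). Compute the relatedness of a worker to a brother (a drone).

0.25

Her haploid brother carries none of their father's genes and a random half of their mother's genome; that half matches the maternal half of her own genome with probability 1/2: r = 1/2 · 1/2 = 1/4.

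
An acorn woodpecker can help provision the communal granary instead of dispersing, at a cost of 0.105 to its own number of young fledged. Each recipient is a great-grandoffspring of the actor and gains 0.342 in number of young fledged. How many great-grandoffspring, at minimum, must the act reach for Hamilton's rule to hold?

3

r to a great-grandoffspring = 1/8 (three parent–offspring links: r = (1/2)^3 = 1/8).
Hamilton's rule: n·r·B > C  ⇒  n > C/(r·B) = 0.105/(0.125·0.342) = 2.456.
The smallest integer exceeding 2.456 is 3.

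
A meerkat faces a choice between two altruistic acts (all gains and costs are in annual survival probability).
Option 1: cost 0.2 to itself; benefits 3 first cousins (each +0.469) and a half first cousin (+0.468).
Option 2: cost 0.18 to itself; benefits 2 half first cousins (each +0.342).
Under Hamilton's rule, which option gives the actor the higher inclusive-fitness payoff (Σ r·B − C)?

Option 1

Option 1: r to a first cousin = 0.125.
Option 1: r to a half first cousin = 0.0625.
Option 1: Σ r·B − C = (3·0.125·0.469 + 1·0.0625·0.468) − 0.2 = 0.005125.
Option 2: r to a half first cousin = 0.0625.
Option 2: Σ r·B − C = (2·0.0625·0.342) − 0.18 = -0.13725.
Option 1 has the higher net inclusive-fitness payoff.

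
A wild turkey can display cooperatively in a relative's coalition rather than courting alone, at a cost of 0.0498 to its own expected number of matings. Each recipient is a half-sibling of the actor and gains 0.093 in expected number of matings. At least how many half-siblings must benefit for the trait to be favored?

r to a half-sibling = 0.25 (half-sibs share one parent — one path of length 2: r = (1/2)^2 = 1/4).
Hamilton's rule: n·r·B > C  ⇒  n > C/(r·B) = 0.0498/(0.25·0.093) = 2.142.
The smallest integer exceeding 2.142 is 3.

3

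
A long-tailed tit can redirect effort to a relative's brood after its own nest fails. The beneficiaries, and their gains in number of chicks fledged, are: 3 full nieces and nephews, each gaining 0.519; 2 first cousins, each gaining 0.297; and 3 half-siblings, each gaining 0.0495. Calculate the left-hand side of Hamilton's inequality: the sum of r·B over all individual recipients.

0.500625

r to a full niece or nephew = 1/4 (full aunt/uncle↔niece/nephew: two paths of length 3 through the shared grandparent pair: r = 2·(1/2)^3 = 1/4).
r to a first cousin = 0.125 (first cousins share one grandparent pair — two paths of length 4: r = 2·(1/2)^4 = 1/8).
r to a half-sibling = 1/4 (half-sibs share one parent — one path of length 2: r = (1/2)^2 = 1/4).
Summing one r·B term per recipient: 3·0.25·0.519 + 2·0.125·0.297 + 3·0.25·0.0495 = 0.500625.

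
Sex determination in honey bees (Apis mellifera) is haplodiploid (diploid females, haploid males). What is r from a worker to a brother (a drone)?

0.25

Her haploid brother carries none of their father's genes and a random half of their mother's genome; that half matches the maternal half of her own genome with probability 1/2: r = 1/2 · 1/2 = 1/4.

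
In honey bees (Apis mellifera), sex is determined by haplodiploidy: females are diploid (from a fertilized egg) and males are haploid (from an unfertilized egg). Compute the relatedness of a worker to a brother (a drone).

Her haploid brother carries none of their father's genes and a random half of their mother's genome; that half matches the maternal half of her own genome with probability 1/2: r = 1/2 · 1/2 = 1/4.

0.25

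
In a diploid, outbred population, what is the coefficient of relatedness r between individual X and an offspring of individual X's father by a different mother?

0.25

Each parent–offspring link contributes a factor of 1/2, and independent paths through distinct common ancestors add.
Half-sibs share one parent — one path of length 2: r = (1/2)^2 = 1/4.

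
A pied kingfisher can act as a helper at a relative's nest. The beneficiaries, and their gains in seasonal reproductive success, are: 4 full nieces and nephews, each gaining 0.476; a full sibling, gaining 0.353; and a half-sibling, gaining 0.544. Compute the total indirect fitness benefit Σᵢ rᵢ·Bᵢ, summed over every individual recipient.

0.7885

r to a full niece or nephew = 0.25 (full aunt/uncle↔niece/nephew: two paths of length 3 through the shared grandparent pair: r = 2·(1/2)^3 = 1/4).
r to a full sibling = 1/2 (full sibs share both parents — two paths of length 2: r = 2·(1/2)^2 = 1/2).
r to a half-sibling = 0.25 (half-sibs share one parent — one path of length 2: r = (1/2)^2 = 1/4).
Summing one r·B term per recipient: 4·0.25·0.476 + 1·0.5·0.353 + 1·0.25·0.544 = 0.7885.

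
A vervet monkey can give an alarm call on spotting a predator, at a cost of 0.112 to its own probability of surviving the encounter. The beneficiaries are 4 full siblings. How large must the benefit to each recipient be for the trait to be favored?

0.056

r to a full sibling = 1/2 (full sibs share both parents — two paths of length 2: r = 2·(1/2)^2 = 1/2).
Hamilton's rule with n recipients of equal r: n·r·B > C, so B > C/(n·r) = 0.112/(4·0.5) = 0.056.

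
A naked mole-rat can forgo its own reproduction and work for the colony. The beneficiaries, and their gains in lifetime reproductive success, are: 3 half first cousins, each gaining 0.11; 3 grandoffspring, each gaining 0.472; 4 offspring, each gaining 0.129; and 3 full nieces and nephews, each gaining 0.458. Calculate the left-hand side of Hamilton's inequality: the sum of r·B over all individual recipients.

0.976125

r to a half first cousin = 0.0625 (half first cousins share one grandparent — one path of length 4: r = (1/2)^4 = 1/16).
r to a grandoffspring = 0.25 (two parent–offspring links: r = (1/2)^2 = 1/4).
r to an offspring = 0.5 (one parent–offspring link: r = (1/2)^1 = 1/2).
r to a full niece or nephew = 1/4 (full aunt/uncle↔niece/nephew: two paths of length 3 through the shared grandparent pair: r = 2·(1/2)^3 = 1/4).
Summing one r·B term per recipient: 3·0.0625·0.11 + 3·0.25·0.472 + 4·0.5·0.129 + 3·0.25·0.458 = 0.976125.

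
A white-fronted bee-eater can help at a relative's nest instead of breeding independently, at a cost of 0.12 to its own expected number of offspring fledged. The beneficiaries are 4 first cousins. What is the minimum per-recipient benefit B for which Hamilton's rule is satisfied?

0.24

r to a first cousin = 0.125 (first cousins share one grandparent pair — two paths of length 4: r = 2·(1/2)^4 = 1/8).
Hamilton's rule with n recipients of equal r: n·r·B > C, so B > C/(n·r) = 0.12/(4·0.125) = 0.24.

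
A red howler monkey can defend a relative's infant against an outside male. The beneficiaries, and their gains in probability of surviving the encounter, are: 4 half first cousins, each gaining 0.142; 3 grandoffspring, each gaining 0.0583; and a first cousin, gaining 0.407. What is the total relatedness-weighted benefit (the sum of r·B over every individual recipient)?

r to a half first cousin = 1/16 (half first cousins share one grandparent — one path of length 4: r = (1/2)^4 = 1/16).
r to a grandoffspring = 0.25 (two parent–offspring links: r = (1/2)^2 = 1/4).
r to a first cousin = 0.125 (first cousins share one grandparent pair — two paths of length 4: r = 2·(1/2)^4 = 1/8).
Summing one r·B term per recipient: 4·0.0625·0.142 + 3·0.25·0.0583 + 1·0.125·0.407 = 0.1301.

0.1301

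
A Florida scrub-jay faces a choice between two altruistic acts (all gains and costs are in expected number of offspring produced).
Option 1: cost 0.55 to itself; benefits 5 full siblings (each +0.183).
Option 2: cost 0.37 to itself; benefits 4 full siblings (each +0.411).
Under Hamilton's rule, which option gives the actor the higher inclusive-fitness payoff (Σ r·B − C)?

Option 1: r to a full sibling = 0.5.
Option 1: Σ r·B − C = (5·0.5·0.183) − 0.55 = -0.0925.
Option 2: r to a full sibling = 0.5.
Option 2: Σ r·B − C = (4·0.5·0.411) − 0.37 = 0.452.
Option 2 has the higher net inclusive-fitness payoff.

Option 2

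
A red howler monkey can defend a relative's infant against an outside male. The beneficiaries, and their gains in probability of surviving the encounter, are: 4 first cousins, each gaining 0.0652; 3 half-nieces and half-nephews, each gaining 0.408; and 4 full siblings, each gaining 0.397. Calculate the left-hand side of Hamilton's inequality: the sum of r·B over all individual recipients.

0.9796

r to a first cousin = 1/8 (first cousins share one grandparent pair — two paths of length 4: r = 2·(1/2)^4 = 1/8).
r to a half-niece or half-nephew = 1/8 (half-aunt/uncle↔niece/nephew: one path of length 3: r = (1/2)^3 = 1/8).
r to a full sibling = 0.5 (full sibs share both parents — two paths of length 2: r = 2·(1/2)^2 = 1/2).
Summing one r·B term per recipient: 4·0.125·0.0652 + 3·0.125·0.408 + 4·0.5·0.397 = 0.9796.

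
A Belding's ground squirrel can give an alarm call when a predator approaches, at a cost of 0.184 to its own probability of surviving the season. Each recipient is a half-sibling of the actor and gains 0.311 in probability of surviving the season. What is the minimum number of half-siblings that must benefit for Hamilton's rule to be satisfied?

r to a half-sibling = 0.25 (half-sibs share one parent — one path of length 2: r = (1/2)^2 = 1/4).
Hamilton's rule: n·r·B > C  ⇒  n > C/(r·B) = 0.184/(0.25·0.311) = 2.367.
The smallest integer exceeding 2.367 is 3.

3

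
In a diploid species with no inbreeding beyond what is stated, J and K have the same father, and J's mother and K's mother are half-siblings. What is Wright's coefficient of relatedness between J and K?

0.3125

Relatedness sums over independent paths through distinct common ancestors.
J and K are related in two ways: half-sibs through their shared father (r = 1/4) and half first cousins through their mothers (r = 1/16).
r = 1/4 + 1/16 = 5/16 = 0.3125.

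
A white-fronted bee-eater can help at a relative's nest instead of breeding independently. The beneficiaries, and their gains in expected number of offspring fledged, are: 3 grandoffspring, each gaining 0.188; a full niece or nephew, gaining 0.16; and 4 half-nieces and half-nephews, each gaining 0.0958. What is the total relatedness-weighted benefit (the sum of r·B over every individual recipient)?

0.2289

r to a grandoffspring = 1/4 (two parent–offspring links: r = (1/2)^2 = 1/4).
r to a full niece or nephew = 1/4 (full aunt/uncle↔niece/nephew: two paths of length 3 through the shared grandparent pair: r = 2·(1/2)^3 = 1/4).
r to a half-niece or half-nephew = 1/8 (half-aunt/uncle↔niece/nephew: one path of length 3: r = (1/2)^3 = 1/8).
Summing one r·B term per recipient: 3·0.25·0.188 + 1·0.25·0.16 + 4·0.125·0.0958 = 0.2289.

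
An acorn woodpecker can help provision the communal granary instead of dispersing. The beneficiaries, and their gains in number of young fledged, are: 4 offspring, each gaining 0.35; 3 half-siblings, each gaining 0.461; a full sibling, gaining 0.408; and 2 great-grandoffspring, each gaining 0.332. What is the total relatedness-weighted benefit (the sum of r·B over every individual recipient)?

1.33275

r to an offspring = 1/2 (one parent–offspring link: r = (1/2)^1 = 1/2).
r to a half-sibling = 1/4 (half-sibs share one parent — one path of length 2: r = (1/2)^2 = 1/4).
r to a full sibling = 1/2 (full sibs share both parents — two paths of length 2: r = 2·(1/2)^2 = 1/2).
r to a great-grandoffspring = 0.125 (three parent–offspring links: r = (1/2)^3 = 1/8).
Summing one r·B term per recipient: 4·0.5·0.35 + 3·0.25·0.461 + 1·0.5·0.408 + 2·0.125·0.332 = 1.33275.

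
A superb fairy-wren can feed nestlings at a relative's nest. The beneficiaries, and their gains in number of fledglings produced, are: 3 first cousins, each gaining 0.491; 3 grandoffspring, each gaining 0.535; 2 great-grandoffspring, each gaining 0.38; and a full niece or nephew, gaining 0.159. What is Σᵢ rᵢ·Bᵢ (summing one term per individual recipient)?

0.720125

r to a first cousin = 0.125 (first cousins share one grandparent pair — two paths of length 4: r = 2·(1/2)^4 = 1/8).
r to a grandoffspring = 0.25 (two parent–offspring links: r = (1/2)^2 = 1/4).
r to a great-grandoffspring = 0.125 (three parent–offspring links: r = (1/2)^3 = 1/8).
r to a full niece or nephew = 1/4 (full aunt/uncle↔niece/nephew: two paths of length 3 through the shared grandparent pair: r = 2·(1/2)^3 = 1/4).
Summing one r·B term per recipient: 3·0.125·0.491 + 3·0.25·0.535 + 2·0.125·0.38 + 1·0.25·0.159 = 0.720125.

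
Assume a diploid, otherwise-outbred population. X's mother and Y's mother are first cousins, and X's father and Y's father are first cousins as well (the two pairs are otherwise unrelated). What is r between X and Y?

With two independent routes of shared ancestry, r is the sum of the two contributions.
X and Y are related in two ways: second cousins through their mothers (r = 1/32) and second cousins through their fathers (r = 1/32).
r = 1/32 + 1/32 = 0.0625.

0.0625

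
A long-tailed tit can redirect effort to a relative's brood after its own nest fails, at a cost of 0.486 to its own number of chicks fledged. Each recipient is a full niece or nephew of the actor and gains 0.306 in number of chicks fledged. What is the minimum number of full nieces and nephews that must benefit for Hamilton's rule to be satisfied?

7

r to a full niece or nephew = 1/4 (full aunt/uncle↔niece/nephew: two paths of length 3 through the shared grandparent pair: r = 2·(1/2)^3 = 1/4).
Hamilton's rule: n·r·B > C  ⇒  n > C/(r·B) = 0.486/(0.25·0.306) = 6.353.
The smallest integer exceeding 6.353 is 7.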